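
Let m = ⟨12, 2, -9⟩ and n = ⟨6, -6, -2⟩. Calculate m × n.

(-58, -30, -84)

i: 2·(-2) - (-9)·(-6) = -4 - 54 = -58
j: (-9)·6 - 12·(-2) = -54 - (-24) = -30
k: 12·(-6) - 2·6 = -72 - 12 = -84
m × n = (-58, -30, -84)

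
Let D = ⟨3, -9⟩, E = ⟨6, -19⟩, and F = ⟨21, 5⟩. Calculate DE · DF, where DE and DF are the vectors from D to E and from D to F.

DE = E − D = (3, -10)
DF = F − D = (18, 14)
DE · DF = 3·18 + (-10)·14 = 54 - 140 = -86

-86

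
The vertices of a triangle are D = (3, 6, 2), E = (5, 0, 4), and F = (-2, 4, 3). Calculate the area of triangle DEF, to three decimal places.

18.055

DE = (2, -6, 2),  DF = (-5, -2, 1)
i: (-6)·1 - 2·(-2) = -6 - (-4) = -2
j: 2·(-5) - 2·1 = -10 - 2 = -12
k: 2·(-2) - (-6)·(-5) = -4 - 30 = -34
DE × DF = (-2, -12, -34)
|DE × DF| = √1304 ≈ 36.1109
area = ½ · 36.1109 ≈ 18.055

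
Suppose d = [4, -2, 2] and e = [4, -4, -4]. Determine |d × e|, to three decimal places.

i: (-2)·(-4) - 2·(-4) = 8 - (-8) = 16
j: 2·4 - 4·(-4) = 8 - (-16) = 24
k: 4·(-4) - (-2)·4 = -16 - (-8) = -8
d × e = (16, 24, -8)
|d × e| = √(16² + 24² + (-8)²) = √896 ≈ 29.9333

29.933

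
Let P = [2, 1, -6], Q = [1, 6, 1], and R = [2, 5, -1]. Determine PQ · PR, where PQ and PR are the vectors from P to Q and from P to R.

PQ = Q − P = (-1, 5, 7)
PR = R − P = (0, 4, 5)
PQ · PR = (-1)·0 + 5·4 + 7·5 = 0 + 20 + 35 = 55

55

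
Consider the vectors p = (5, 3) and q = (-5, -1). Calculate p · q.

-28

p · q = 5·(-5) + 3·(-1) = -25 - 3 = -28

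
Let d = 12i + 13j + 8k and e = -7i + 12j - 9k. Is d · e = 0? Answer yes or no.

yes

d · e = 12·(-7) + 13·12 + 8·(-9) = -84 + 156 - 72 = 0
Zero, so the vectors are orthogonal.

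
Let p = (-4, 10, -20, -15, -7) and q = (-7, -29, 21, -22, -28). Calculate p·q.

-156

p · q = (-4)·(-7) + 10·(-29) + (-20)·21 + (-15)·(-22) + (-7)·(-28) = 28 - 290 - 420 + 330 + 196 = -156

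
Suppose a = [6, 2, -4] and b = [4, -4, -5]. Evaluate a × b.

i: 2·(-5) - (-4)·(-4) = -10 - 16 = -26
j: (-4)·4 - 6·(-5) = -16 - (-30) = 14
k: 6·(-4) - 2·4 = -24 - 8 = -32
a × b = (-26, 14, -32)

(-26, 14, -32)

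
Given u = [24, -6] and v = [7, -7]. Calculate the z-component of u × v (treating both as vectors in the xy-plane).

-126

24·(-7) - (-6)·7 = -168 - (-42) = -126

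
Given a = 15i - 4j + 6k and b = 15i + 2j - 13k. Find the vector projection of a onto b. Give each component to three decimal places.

a · b = 15·15 + (-4)·2 + 6·(-13) = 225 - 8 - 78 = 139
|b|² = 225 + 4 + 169 = 398
proj_b a = (139/398) · (15, 2, -13) ≈ (5.239, 0.698, -4.540)

(5.239, 0.698, -4.540)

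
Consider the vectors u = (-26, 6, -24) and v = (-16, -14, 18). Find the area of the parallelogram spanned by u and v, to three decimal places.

994.730

i: 6·18 - (-24)·(-14) = 108 - 336 = -228
j: (-24)·(-16) - (-26)·18 = 384 - (-468) = 852
k: (-26)·(-14) - 6·(-16) = 364 - (-96) = 460
u × v = (-228, 852, 460)
|u × v| = √((-228)² + 852² + 460²) = √989488 ≈ 994.7301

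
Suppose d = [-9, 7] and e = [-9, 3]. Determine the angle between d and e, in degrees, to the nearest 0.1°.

d · e = (-9)·(-9) + 7·3 = 81 + 21 = 102
|d|² = 81 + 49 = 130,  |d| = √130 ≈ 11.401754
|e|² = 81 + 9 = 90,  |e| = √90 ≈ 9.486833
cos θ = 102 / (11.401754 · 9.486833) ≈ 0.94299
θ = arccos(0.94299) ≈ 19.4°

19.4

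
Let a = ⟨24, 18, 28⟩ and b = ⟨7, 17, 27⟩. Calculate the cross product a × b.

(10, -452, 282)

i: 18·27 - 28·17 = 486 - 476 = 10
j: 28·7 - 24·27 = 196 - 648 = -452
k: 24·17 - 18·7 = 408 - 126 = 282
a × b = (10, -452, 282)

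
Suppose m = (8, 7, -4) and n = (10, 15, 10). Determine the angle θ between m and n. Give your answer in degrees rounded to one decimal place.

m · n = 8·10 + 7·15 + (-4)·10 = 80 + 105 - 40 = 145
|m|² = 64 + 49 + 16 = 129,  |m| = √129 ≈ 11.357817
|n|² = 100 + 225 + 100 = 425,  |n| = √425 ≈ 20.615528
cos θ = 145 / (11.357817 · 20.615528) ≈ 0.61927
θ = arccos(0.61927) ≈ 51.7°

51.7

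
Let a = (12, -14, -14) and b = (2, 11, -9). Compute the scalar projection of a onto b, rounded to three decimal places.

a · b = 12·2 + (-14)·11 + (-14)·(-9) = 24 - 154 + 126 = -4
|b| = √(4 + 121 + 81) = √206 ≈ 14.3527
comp_b a = -4 / √206 ≈ -0.279

-0.279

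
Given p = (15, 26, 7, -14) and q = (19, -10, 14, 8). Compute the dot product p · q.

11

p · q = 15·19 + 26·(-10) + 7·14 + (-14)·8 = 285 - 260 + 98 - 112 = 11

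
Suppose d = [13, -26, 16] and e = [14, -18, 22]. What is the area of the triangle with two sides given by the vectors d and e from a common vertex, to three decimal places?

i: (-26)·22 - 16·(-18) = -572 - (-288) = -284
j: 16·14 - 13·22 = 224 - 286 = -62
k: 13·(-18) - (-26)·14 = -234 - (-364) = 130
d × e = (-284, -62, 130)
|d × e| = √((-284)² + (-62)² + 130²) = √101400 ≈ 318.4337
area = ½ · 318.4337 ≈ 159.217

159.217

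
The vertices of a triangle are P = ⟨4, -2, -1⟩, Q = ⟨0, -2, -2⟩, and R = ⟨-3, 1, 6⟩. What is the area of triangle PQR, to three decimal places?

PQ = (-4, 0, -1),  PR = (-7, 3, 7)
i: 0·7 - (-1)·3 = 0 - (-3) = 3
j: (-1)·(-7) - (-4)·7 = 7 - (-28) = 35
k: (-4)·3 - 0·(-7) = -12 - 0 = -12
PQ × PR = (3, 35, -12)
|PQ × PR| = √1378 ≈ 37.1214
area = ½ · 37.1214 ≈ 18.561

18.561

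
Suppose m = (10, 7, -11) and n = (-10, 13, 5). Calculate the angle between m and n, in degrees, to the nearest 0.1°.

m · n = 10·(-10) + 7·13 + (-11)·5 = -100 + 91 - 55 = -64
|m|² = 100 + 49 + 121 = 270,  |m| = √270 ≈ 16.431677
|n|² = 100 + 169 + 25 = 294,  |n| = √294 ≈ 17.146428
cos θ = -64 / (16.431677 · 17.146428) ≈ -0.22716
θ = arccos(-0.22716) ≈ 103.1°

103.1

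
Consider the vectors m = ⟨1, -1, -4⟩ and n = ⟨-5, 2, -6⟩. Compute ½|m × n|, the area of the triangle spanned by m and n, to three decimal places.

14.841

i: (-1)·(-6) - (-4)·2 = 6 - (-8) = 14
j: (-4)·(-5) - 1·(-6) = 20 - (-6) = 26
k: 1·2 - (-1)·(-5) = 2 - 5 = -3
m × n = (14, 26, -3)
|m × n| = √(14² + 26² + (-3)²) = √881 ≈ 29.6816
area = ½ · 29.6816 ≈ 14.841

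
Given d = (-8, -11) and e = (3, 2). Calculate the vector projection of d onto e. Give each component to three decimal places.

(-10.615, -7.077)

d · e = (-8)·3 + (-11)·2 = -24 - 22 = -46
|e|² = 9 + 4 = 13
proj_e d = (-46/13) · (3, 2) ≈ (-10.615, -7.077)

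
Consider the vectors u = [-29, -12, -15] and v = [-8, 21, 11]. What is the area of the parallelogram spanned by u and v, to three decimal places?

850.432

i: (-12)·11 - (-15)·21 = -132 - (-315) = 183
j: (-15)·(-8) - (-29)·11 = 120 - (-319) = 439
k: (-29)·21 - (-12)·(-8) = -609 - 96 = -705
u × v = (183, 439, -705)
|u × v| = √(183² + 439² + (-705)²) = √723235 ≈ 850.4322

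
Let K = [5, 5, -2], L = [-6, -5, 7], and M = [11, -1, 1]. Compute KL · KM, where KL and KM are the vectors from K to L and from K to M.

KL = L − K = (-11, -10, 9)
KM = M − K = (6, -6, 3)
KL · KM = (-11)·6 + (-10)·(-6) + 9·3 = -66 + 60 + 27 = 21

21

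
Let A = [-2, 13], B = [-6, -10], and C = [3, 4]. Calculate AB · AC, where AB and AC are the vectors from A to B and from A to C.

AB = B − A = (-4, -23)
AC = C − A = (5, -9)
AB · AC = (-4)·5 + (-23)·(-9) = -20 + 207 = 187

187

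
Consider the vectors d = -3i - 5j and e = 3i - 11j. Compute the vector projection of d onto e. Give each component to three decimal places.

(1.062, -3.892)

d · e = (-3)·3 + (-5)·(-11) = -9 + 55 = 46
|e|² = 9 + 121 = 130
proj_e d = (46/130) · (3, -11) ≈ (1.062, -3.892)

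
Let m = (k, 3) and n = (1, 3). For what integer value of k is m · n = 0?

m · n = k·1 + 3·3 = 9 + 1k
Set equal to 0: 1k = -9, so k = -9.

-9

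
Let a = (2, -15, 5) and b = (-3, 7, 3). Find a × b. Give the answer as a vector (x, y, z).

i: (-15)·3 - 5·7 = -45 - 35 = -80
j: 5·(-3) - 2·3 = -15 - 6 = -21
k: 2·7 - (-15)·(-3) = 14 - 45 = -31
a × b = (-80, -21, -31)

(-80, -21, -31)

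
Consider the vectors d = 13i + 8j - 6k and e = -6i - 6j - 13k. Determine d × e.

i: 8·(-13) - (-6)·(-6) = -104 - 36 = -140
j: (-6)·(-6) - 13·(-13) = 36 - (-169) = 205
k: 13·(-6) - 8·(-6) = -78 - (-48) = -30
d × e = (-140, 205, -30)

(-140, 205, -30)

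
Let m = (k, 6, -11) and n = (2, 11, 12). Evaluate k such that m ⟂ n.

m · n = k·2 + 6·11 + (-11)·12 = -66 + 2k
Set equal to 0: 2k = 66, so k = 33.

33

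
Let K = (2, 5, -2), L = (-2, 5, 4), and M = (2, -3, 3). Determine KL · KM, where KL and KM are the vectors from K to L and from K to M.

KL = L − K = (-4, 0, 6)
KM = M − K = (0, -8, 5)
KL · KM = (-4)·0 + 0·(-8) + 6·5 = 0 + 0 + 30 = 30

30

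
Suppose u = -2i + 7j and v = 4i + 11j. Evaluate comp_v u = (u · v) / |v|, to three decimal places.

u · v = (-2)·4 + 7·11 = -8 + 77 = 69
|v| = √(16 + 121) = √137 ≈ 11.7047
comp_v u = 69 / √137 ≈ 5.895

5.895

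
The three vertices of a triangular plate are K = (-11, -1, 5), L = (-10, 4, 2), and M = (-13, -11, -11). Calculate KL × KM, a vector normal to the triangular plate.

(-110, 22, 0)

KL = (1, 5, -3)
KM = (-2, -10, -16)
i: 5·(-16) - (-3)·(-10) = -80 - 30 = -110
j: (-3)·(-2) - 1·(-16) = 6 - (-16) = 22
k: 1·(-10) - 5·(-2) = -10 - (-10) = 0
KL × KM = (-110, 22, 0)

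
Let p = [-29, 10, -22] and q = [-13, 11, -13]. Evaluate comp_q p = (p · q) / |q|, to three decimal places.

36.081

p · q = (-29)·(-13) + 10·11 + (-22)·(-13) = 377 + 110 + 286 = 773
|q| = √(169 + 121 + 169) = √459 ≈ 21.4243
comp_q p = 773 / √459 ≈ 36.081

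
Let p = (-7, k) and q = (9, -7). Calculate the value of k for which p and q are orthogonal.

-9

p · q = (-7)·9 + k·(-7) = -63 - 7k
Set equal to 0: -7k = 63, so k = -9.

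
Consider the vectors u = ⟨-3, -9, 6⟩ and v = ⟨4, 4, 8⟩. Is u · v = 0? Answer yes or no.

yes

u · v = (-3)·4 + (-9)·4 + 6·8 = -12 - 36 + 48 = 0
Zero, so the vectors are orthogonal.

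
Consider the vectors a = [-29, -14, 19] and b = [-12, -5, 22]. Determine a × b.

(-213, 410, -23)

i: (-14)·22 - 19·(-5) = -308 - (-95) = -213
j: 19·(-12) - (-29)·22 = -228 - (-638) = 410
k: (-29)·(-5) - (-14)·(-12) = 145 - 168 = -23
a × b = (-213, 410, -23)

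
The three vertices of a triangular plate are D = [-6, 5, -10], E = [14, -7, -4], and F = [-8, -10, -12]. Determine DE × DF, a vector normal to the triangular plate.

(114, 28, -324)

DE = (20, -12, 6)
DF = (-2, -15, -2)
i: (-12)·(-2) - 6·(-15) = 24 - (-90) = 114
j: 6·(-2) - 20·(-2) = -12 - (-40) = 28
k: 20·(-15) - (-12)·(-2) = -300 - 24 = -324
DE × DF = (114, 28, -324)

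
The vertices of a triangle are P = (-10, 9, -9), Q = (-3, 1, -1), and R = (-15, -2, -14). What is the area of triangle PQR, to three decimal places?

PQ = (7, -8, 8),  PR = (-5, -11, -5)
i: (-8)·(-5) - 8·(-11) = 40 - (-88) = 128
j: 8·(-5) - 7·(-5) = -40 - (-35) = -5
k: 7·(-11) - (-8)·(-5) = -77 - 40 = -117
PQ × PR = (128, -5, -117)
|PQ × PR| = √30098 ≈ 173.4878
area = ½ · 173.4878 ≈ 86.744

86.744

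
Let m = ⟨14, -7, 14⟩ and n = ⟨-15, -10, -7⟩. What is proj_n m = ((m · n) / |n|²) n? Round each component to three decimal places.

m · n = 14·(-15) + (-7)·(-10) + 14·(-7) = -210 + 70 - 98 = -238
|n|² = 225 + 100 + 49 = 374
proj_n m = (-238/374) · (-15, -10, -7) ≈ (9.545, 6.364, 4.455)

(9.545, 6.364, 4.455)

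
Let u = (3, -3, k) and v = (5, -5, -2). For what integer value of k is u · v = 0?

u · v = 3·5 + (-3)·(-5) + k·(-2) = 30 - 2k
Set equal to 0: -2k = -30, so k = 15.

15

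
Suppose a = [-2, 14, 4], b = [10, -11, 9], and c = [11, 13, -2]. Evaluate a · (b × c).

b × c:
i: (-11)·(-2) - 9·13 = 22 - 117 = -95
j: 9·11 - 10·(-2) = 99 - (-20) = 119
k: 10·13 - (-11)·11 = 130 - (-121) = 251
b × c = (-95, 119, 251)
a · (b × c) = (-2)·(-95) + 14·119 + 4·251 = 190 + 1666 + 1004 = 2860

2860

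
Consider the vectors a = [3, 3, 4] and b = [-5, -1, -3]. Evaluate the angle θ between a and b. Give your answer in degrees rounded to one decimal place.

a · b = 3·(-5) + 3·(-1) + 4·(-3) = -15 - 3 - 12 = -30
|a|² = 9 + 9 + 16 = 34,  |a| = √34 ≈ 5.830952
|b|² = 25 + 1 + 9 = 35,  |b| = √35 ≈ 5.916080
cos θ = -30 / (5.830952 · 5.916080) ≈ -0.86966
θ = arccos(-0.86966) ≈ 150.4°

150.4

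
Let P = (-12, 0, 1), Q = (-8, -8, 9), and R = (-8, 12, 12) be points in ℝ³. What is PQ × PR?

PQ = (4, -8, 8)
PR = (4, 12, 11)
i: (-8)·11 - 8·12 = -88 - 96 = -184
j: 8·4 - 4·11 = 32 - 44 = -12
k: 4·12 - (-8)·4 = 48 - (-32) = 80
PQ × PR = (-184, -12, 80)

(-184, -12, 80)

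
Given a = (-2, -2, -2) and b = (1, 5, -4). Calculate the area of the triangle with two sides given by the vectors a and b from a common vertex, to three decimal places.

11.045

i: (-2)·(-4) - (-2)·5 = 8 - (-10) = 18
j: (-2)·1 - (-2)·(-4) = -2 - 8 = -10
k: (-2)·5 - (-2)·1 = -10 - (-2) = -8
a × b = (18, -10, -8)
|a × b| = √(18² + (-10)² + (-8)²) = √488 ≈ 22.0907
area = ½ · 22.0907 ≈ 11.045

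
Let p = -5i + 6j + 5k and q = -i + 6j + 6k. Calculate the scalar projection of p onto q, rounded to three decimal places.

p · q = (-5)·(-1) + 6·6 + 5·6 = 5 + 36 + 30 = 71
|q| = √(1 + 36 + 36) = √73 ≈ 8.5440
comp_q p = 71 / √73 ≈ 8.310

8.310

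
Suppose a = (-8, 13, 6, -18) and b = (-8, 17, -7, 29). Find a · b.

-279

a · b = (-8)·(-8) + 13·17 + 6·(-7) + (-18)·29 = 64 + 221 - 42 - 522 = -279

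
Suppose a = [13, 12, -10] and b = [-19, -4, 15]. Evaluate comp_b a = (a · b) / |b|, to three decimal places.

-18.137

a · b = 13·(-19) + 12·(-4) + (-10)·15 = -247 - 48 - 150 = -445
|b| = √(361 + 16 + 225) = √602 ≈ 24.5357
comp_b a = -445 / √602 ≈ -18.137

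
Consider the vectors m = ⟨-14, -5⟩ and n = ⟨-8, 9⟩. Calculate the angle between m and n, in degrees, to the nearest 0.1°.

m · n = (-14)·(-8) + (-5)·9 = 112 - 45 = 67
|m|² = 196 + 25 = 221,  |m| = √221 ≈ 14.866069
|n|² = 64 + 81 = 145,  |n| = √145 ≈ 12.041595
cos θ = 67 / (14.866069 · 12.041595) ≈ 0.37428
θ = arccos(0.37428) ≈ 68.0°

68.0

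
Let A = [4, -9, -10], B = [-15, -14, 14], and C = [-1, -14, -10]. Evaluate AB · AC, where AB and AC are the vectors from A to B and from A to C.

AB = B − A = (-19, -5, 24)
AC = C − A = (-5, -5, 0)
AB · AC = (-19)·(-5) + (-5)·(-5) + 24·0 = 95 + 25 + 0 = 120

120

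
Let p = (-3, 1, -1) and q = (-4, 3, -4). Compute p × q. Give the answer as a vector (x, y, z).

i: 1·(-4) - (-1)·3 = -4 - (-3) = -1
j: (-1)·(-4) - (-3)·(-4) = 4 - 12 = -8
k: (-3)·3 - 1·(-4) = -9 - (-4) = -5
p × q = (-1, -8, -5)

(-1, -8, -5)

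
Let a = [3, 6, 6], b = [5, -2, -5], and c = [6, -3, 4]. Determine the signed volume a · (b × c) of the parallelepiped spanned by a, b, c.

-387

b × c:
i: (-2)·4 - (-5)·(-3) = -8 - 15 = -23
j: (-5)·6 - 5·4 = -30 - 20 = -50
k: 5·(-3) - (-2)·6 = -15 - (-12) = -3
b × c = (-23, -50, -3)
a · (b × c) = 3·(-23) + 6·(-50) + 6·(-3) = -69 - 300 - 18 = -387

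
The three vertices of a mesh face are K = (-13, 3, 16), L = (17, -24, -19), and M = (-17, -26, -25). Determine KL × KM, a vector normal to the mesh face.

KL = (30, -27, -35)
KM = (-4, -29, -41)
i: (-27)·(-41) - (-35)·(-29) = 1107 - 1015 = 92
j: (-35)·(-4) - 30·(-41) = 140 - (-1230) = 1370
k: 30·(-29) - (-27)·(-4) = -870 - 108 = -978
KL × KM = (92, 1370, -978)

(92, 1370, -978)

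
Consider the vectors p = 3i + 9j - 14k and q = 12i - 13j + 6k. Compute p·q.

p · q = 3·12 + 9·(-13) + (-14)·6 = 36 - 117 - 84 = -165

-165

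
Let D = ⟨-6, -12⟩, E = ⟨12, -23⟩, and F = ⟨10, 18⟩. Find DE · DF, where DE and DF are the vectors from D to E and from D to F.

-42

DE = E − D = (18, -11)
DF = F − D = (16, 30)
DE · DF = 18·16 + (-11)·30 = 288 - 330 = -42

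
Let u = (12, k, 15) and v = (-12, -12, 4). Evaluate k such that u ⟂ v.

-7

u · v = 12·(-12) + k·(-12) + 15·4 = -84 - 12k
Set equal to 0: -12k = 84, so k = -7.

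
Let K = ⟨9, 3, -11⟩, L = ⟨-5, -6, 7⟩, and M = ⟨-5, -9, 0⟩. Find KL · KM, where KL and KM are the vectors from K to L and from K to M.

KL = L − K = (-14, -9, 18)
KM = M − K = (-14, -12, 11)
KL · KM = (-14)·(-14) + (-9)·(-12) + 18·11 = 196 + 108 + 198 = 502

502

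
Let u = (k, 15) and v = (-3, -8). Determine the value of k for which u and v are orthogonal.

-40

u · v = k·(-3) + 15·(-8) = -120 - 3k
Set equal to 0: -3k = 120, so k = -40.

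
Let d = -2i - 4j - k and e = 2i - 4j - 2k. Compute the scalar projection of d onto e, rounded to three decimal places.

d · e = (-2)·2 + (-4)·(-4) + (-1)·(-2) = -4 + 16 + 2 = 14
|e| = √(4 + 16 + 4) = √24 ≈ 4.8990
comp_e d = 14 / √24 ≈ 2.858

2.858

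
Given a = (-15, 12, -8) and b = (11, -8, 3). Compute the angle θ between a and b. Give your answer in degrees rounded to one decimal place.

169.5

a · b = (-15)·11 + 12·(-8) + (-8)·3 = -165 - 96 - 24 = -285
|a|² = 225 + 144 + 64 = 433,  |a| = √433 ≈ 20.808652
|b|² = 121 + 64 + 9 = 194,  |b| = √194 ≈ 13.928388
cos θ = -285 / (20.808652 · 13.928388) ≈ -0.98333
θ = arccos(-0.98333) ≈ 169.5°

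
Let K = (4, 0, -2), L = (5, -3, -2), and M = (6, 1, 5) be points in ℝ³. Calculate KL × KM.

(-21, -7, 7)

KL = (1, -3, 0)
KM = (2, 1, 7)
i: (-3)·7 - 0·1 = -21 - 0 = -21
j: 0·2 - 1·7 = 0 - 7 = -7
k: 1·1 - (-3)·2 = 1 - (-6) = 7
KL × KM = (-21, -7, 7)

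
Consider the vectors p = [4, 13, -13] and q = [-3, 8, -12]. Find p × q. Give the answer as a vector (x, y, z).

(-52, 87, 71)

i: 13·(-12) - (-13)·8 = -156 - (-104) = -52
j: (-13)·(-3) - 4·(-12) = 39 - (-48) = 87
k: 4·8 - 13·(-3) = 32 - (-39) = 71
p × q = (-52, 87, 71)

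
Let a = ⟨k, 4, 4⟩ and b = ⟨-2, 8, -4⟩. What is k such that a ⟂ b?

a · b = k·(-2) + 4·8 + 4·(-4) = 16 - 2k
Set equal to 0: -2k = -16, so k = 8.

8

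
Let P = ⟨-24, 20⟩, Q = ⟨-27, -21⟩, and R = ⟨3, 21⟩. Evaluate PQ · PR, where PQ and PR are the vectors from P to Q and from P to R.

-122

PQ = Q − P = (-3, -41)
PR = R − P = (27, 1)
PQ · PR = (-3)·27 + (-41)·1 = -81 - 41 = -122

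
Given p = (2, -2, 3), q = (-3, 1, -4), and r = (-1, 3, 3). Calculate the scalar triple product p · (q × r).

-20

q × r:
i: 1·3 - (-4)·3 = 3 - (-12) = 15
j: (-4)·(-1) - (-3)·3 = 4 - (-9) = 13
k: (-3)·3 - 1·(-1) = -9 - (-1) = -8
q × r = (15, 13, -8)
p · (q × r) = 2·15 + (-2)·13 + 3·(-8) = 30 - 26 - 24 = -20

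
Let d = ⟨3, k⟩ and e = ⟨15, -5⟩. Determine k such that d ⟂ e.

9

d · e = 3·15 + k·(-5) = 45 - 5k
Set equal to 0: -5k = -45, so k = 9.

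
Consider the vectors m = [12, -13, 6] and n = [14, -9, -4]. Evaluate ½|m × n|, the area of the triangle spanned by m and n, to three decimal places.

92.380

i: (-13)·(-4) - 6·(-9) = 52 - (-54) = 106
j: 6·14 - 12·(-4) = 84 - (-48) = 132
k: 12·(-9) - (-13)·14 = -108 - (-182) = 74
m × n = (106, 132, 74)
|m × n| = √(106² + 132² + 74²) = √34136 ≈ 184.7593
area = ½ · 184.7593 ≈ 92.380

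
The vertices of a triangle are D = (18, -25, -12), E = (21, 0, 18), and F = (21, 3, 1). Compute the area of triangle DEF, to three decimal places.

258.799

DE = (3, 25, 30),  DF = (3, 28, 13)
i: 25·13 - 30·28 = 325 - 840 = -515
j: 30·3 - 3·13 = 90 - 39 = 51
k: 3·28 - 25·3 = 84 - 75 = 9
DE × DF = (-515, 51, 9)
|DE × DF| = √267907 ≈ 517.5973
area = ½ · 517.5973 ≈ 258.799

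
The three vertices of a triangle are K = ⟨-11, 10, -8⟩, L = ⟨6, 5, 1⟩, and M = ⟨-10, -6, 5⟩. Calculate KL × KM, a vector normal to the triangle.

KL = (17, -5, 9)
KM = (1, -16, 13)
i: (-5)·13 - 9·(-16) = -65 - (-144) = 79
j: 9·1 - 17·13 = 9 - 221 = -212
k: 17·(-16) - (-5)·1 = -272 - (-5) = -267
KL × KM = (79, -212, -267)

(79, -212, -267)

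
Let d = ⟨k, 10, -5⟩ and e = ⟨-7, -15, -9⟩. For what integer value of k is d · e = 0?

-15

d · e = k·(-7) + 10·(-15) + (-5)·(-9) = -105 - 7k
Set equal to 0: -7k = 105, so k = -15.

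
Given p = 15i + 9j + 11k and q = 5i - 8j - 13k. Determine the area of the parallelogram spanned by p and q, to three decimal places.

i: 9·(-13) - 11·(-8) = -117 - (-88) = -29
j: 11·5 - 15·(-13) = 55 - (-195) = 250
k: 15·(-8) - 9·5 = -120 - 45 = -165
p × q = (-29, 250, -165)
|p × q| = √((-29)² + 250² + (-165)²) = √90566 ≈ 300.9419

300.942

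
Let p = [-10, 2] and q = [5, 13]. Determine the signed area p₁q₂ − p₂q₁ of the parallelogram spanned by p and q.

(-10)·13 - 2·5 = -130 - 10 = -140

-140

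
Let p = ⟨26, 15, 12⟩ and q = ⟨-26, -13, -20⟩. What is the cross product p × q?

(-144, 208, 52)

i: 15·(-20) - 12·(-13) = -300 - (-156) = -144
j: 12·(-26) - 26·(-20) = -312 - (-520) = 208
k: 26·(-13) - 15·(-26) = -338 - (-390) = 52
p × q = (-144, 208, 52)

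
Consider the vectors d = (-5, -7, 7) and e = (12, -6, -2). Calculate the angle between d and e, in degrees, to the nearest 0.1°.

d · e = (-5)·12 + (-7)·(-6) + 7·(-2) = -60 + 42 - 14 = -32
|d|² = 25 + 49 + 49 = 123,  |d| = √123 ≈ 11.090537
|e|² = 144 + 36 + 4 = 184,  |e| = √184 ≈ 13.564660
cos θ = -32 / (11.090537 · 13.564660) ≈ -0.21271
θ = arccos(-0.21271) ≈ 102.3°

102.3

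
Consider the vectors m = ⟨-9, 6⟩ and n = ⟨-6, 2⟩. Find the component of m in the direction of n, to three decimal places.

m · n = (-9)·(-6) + 6·2 = 54 + 12 = 66
|n| = √(36 + 4) = √40 ≈ 6.3246
comp_n m = 66 / √40 ≈ 10.436

10.436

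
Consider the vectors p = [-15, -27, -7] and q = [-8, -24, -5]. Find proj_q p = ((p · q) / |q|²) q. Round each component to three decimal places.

p · q = (-15)·(-8) + (-27)·(-24) + (-7)·(-5) = 120 + 648 + 35 = 803
|q|² = 64 + 576 + 25 = 665
proj_q p = (803/665) · (-8, -24, -5) ≈ (-9.660, -28.980, -6.038)

(-9.660, -28.980, -6.038)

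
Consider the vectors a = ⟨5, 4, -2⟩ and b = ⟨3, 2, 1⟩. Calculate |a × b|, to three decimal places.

13.748

i: 4·1 - (-2)·2 = 4 - (-4) = 8
j: (-2)·3 - 5·1 = -6 - 5 = -11
k: 5·2 - 4·3 = 10 - 12 = -2
a × b = (8, -11, -2)
|a × b| = √(8² + (-11)² + (-2)²) = √189 ≈ 13.7477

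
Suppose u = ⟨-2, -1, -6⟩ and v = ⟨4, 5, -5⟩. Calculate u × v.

i: (-1)·(-5) - (-6)·5 = 5 - (-30) = 35
j: (-6)·4 - (-2)·(-5) = -24 - 10 = -34
k: (-2)·5 - (-1)·4 = -10 - (-4) = -6
u × v = (35, -34, -6)

(35, -34, -6)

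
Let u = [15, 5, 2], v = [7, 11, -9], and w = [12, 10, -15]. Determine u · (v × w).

-1264

v × w:
i: 11·(-15) - (-9)·10 = -165 - (-90) = -75
j: (-9)·12 - 7·(-15) = -108 - (-105) = -3
k: 7·10 - 11·12 = 70 - 132 = -62
v × w = (-75, -3, -62)
u · (v × w) = 15·(-75) + 5·(-3) + 2·(-62) = -1125 - 15 - 124 = -1264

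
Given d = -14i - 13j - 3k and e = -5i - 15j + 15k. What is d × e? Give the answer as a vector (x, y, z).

(-240, 225, 145)

i: (-13)·15 - (-3)·(-15) = -195 - 45 = -240
j: (-3)·(-5) - (-14)·15 = 15 - (-210) = 225
k: (-14)·(-15) - (-13)·(-5) = 210 - 65 = 145
d × e = (-240, 225, 145)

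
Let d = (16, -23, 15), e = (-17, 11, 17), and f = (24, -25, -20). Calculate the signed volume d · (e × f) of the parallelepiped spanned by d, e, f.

e × f:
i: 11·(-20) - 17·(-25) = -220 - (-425) = 205
j: 17·24 - (-17)·(-20) = 408 - 340 = 68
k: (-17)·(-25) - 11·24 = 425 - 264 = 161
e × f = (205, 68, 161)
d · (e × f) = 16·205 + (-23)·68 + 15·161 = 3280 - 1564 + 2415 = 4131

4131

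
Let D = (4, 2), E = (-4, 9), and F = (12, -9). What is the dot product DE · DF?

-141

DE = E − D = (-8, 7)
DF = F − D = (8, -11)
DE · DF = (-8)·8 + 7·(-11) = -64 - 77 = -141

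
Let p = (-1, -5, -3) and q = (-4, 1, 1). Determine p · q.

p · q = (-1)·(-4) + (-5)·1 + (-3)·1 = 4 - 5 - 3 = -4

-4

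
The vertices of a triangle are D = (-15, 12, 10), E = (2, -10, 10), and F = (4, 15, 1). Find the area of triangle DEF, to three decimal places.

DE = (17, -22, 0),  DF = (19, 3, -9)
i: (-22)·(-9) - 0·3 = 198 - 0 = 198
j: 0·19 - 17·(-9) = 0 - (-153) = 153
k: 17·3 - (-22)·19 = 51 - (-418) = 469
DE × DF = (198, 153, 469)
|DE × DF| = √282574 ≈ 531.5769
area = ½ · 531.5769 ≈ 265.788

265.788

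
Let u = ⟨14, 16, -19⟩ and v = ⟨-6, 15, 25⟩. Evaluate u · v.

u · v = 14·(-6) + 16·15 + (-19)·25 = -84 + 240 - 475 = -319

-319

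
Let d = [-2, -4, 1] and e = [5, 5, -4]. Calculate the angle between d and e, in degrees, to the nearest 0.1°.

d · e = (-2)·5 + (-4)·5 + 1·(-4) = -10 - 20 - 4 = -34
|d|² = 4 + 16 + 1 = 21,  |d| = √21 ≈ 4.582576
|e|² = 25 + 25 + 16 = 66,  |e| = √66 ≈ 8.124038
cos θ = -34 / (4.582576 · 8.124038) ≈ -0.91327
θ = arccos(-0.91327) ≈ 156.0°

156.0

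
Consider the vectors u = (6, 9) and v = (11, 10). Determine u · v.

156

u · v = 6·11 + 9·10 = 66 + 90 = 156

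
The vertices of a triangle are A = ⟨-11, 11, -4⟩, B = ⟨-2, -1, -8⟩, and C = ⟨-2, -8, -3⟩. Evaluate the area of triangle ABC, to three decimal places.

58.605

AB = (9, -12, -4),  AC = (9, -19, 1)
i: (-12)·1 - (-4)·(-19) = -12 - 76 = -88
j: (-4)·9 - 9·1 = -36 - 9 = -45
k: 9·(-19) - (-12)·9 = -171 - (-108) = -63
AB × AC = (-88, -45, -63)
|AB × AC| = √13738 ≈ 117.2092
area = ½ · 117.2092 ≈ 58.605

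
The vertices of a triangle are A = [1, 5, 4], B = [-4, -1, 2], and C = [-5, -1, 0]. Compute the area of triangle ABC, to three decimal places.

AB = (-5, -6, -2),  AC = (-6, -6, -4)
i: (-6)·(-4) - (-2)·(-6) = 24 - 12 = 12
j: (-2)·(-6) - (-5)·(-4) = 12 - 20 = -8
k: (-5)·(-6) - (-6)·(-6) = 30 - 36 = -6
AB × AC = (12, -8, -6)
|AB × AC| = √244 ≈ 15.6205
area = ½ · 15.6205 ≈ 7.810

7.810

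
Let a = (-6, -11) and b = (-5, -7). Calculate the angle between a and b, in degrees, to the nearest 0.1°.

a · b = (-6)·(-5) + (-11)·(-7) = 30 + 77 = 107
|a|² = 36 + 121 = 157,  |a| = √157 ≈ 12.529964
|b|² = 25 + 49 = 74,  |b| = √74 ≈ 8.602325
cos θ = 107 / (12.529964 · 8.602325) ≈ 0.99270
θ = arccos(0.99270) ≈ 6.9°

6.9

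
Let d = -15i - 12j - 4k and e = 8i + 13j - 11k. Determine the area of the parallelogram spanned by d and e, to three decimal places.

i: (-12)·(-11) - (-4)·13 = 132 - (-52) = 184
j: (-4)·8 - (-15)·(-11) = -32 - 165 = -197
k: (-15)·13 - (-12)·8 = -195 - (-96) = -99
d × e = (184, -197, -99)
|d × e| = √(184² + (-197)² + (-99)²) = √82466 ≈ 287.1689

287.169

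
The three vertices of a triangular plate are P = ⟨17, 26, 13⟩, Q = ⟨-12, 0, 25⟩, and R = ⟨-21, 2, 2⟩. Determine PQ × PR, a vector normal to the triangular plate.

PQ = (-29, -26, 12)
PR = (-38, -24, -11)
i: (-26)·(-11) - 12·(-24) = 286 - (-288) = 574
j: 12·(-38) - (-29)·(-11) = -456 - 319 = -775
k: (-29)·(-24) - (-26)·(-38) = 696 - 988 = -292
PQ × PR = (574, -775, -292)

(574, -775, -292)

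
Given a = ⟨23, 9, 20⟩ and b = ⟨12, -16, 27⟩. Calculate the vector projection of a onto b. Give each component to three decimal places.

(7.143, -9.523, 16.071)

a · b = 23·12 + 9·(-16) + 20·27 = 276 - 144 + 540 = 672
|b|² = 144 + 256 + 729 = 1129
proj_b a = (672/1129) · (12, -16, 27) ≈ (7.143, -9.523, 16.071)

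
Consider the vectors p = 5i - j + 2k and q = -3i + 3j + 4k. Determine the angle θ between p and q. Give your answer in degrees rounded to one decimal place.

108.2

p · q = 5·(-3) + (-1)·3 + 2·4 = -15 - 3 + 8 = -10
|p|² = 25 + 1 + 4 = 30,  |p| = √30 ≈ 5.477226
|q|² = 9 + 9 + 16 = 34,  |q| = √34 ≈ 5.830952
cos θ = -10 / (5.477226 · 5.830952) ≈ -0.31311
θ = arccos(-0.31311) ≈ 108.2°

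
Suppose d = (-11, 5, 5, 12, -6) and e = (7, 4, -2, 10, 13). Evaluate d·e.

d · e = (-11)·7 + 5·4 + 5·(-2) + 12·10 + (-6)·13 = -77 + 20 - 10 + 120 - 78 = -25

-25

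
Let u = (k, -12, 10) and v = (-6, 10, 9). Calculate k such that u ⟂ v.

u · v = k·(-6) + (-12)·10 + 10·9 = -30 - 6k
Set equal to 0: -6k = 30, so k = -5.

-5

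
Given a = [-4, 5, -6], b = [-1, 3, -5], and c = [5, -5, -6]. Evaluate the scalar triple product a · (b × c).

77

b × c:
i: 3·(-6) - (-5)·(-5) = -18 - 25 = -43
j: (-5)·5 - (-1)·(-6) = -25 - 6 = -31
k: (-1)·(-5) - 3·5 = 5 - 15 = -10
b × c = (-43, -31, -10)
a · (b × c) = (-4)·(-43) + 5·(-31) + (-6)·(-10) = 172 - 155 + 60 = 77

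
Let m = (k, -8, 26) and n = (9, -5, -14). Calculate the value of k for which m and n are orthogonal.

36

m · n = k·9 + (-8)·(-5) + 26·(-14) = -324 + 9k
Set equal to 0: 9k = 324, so k = 36.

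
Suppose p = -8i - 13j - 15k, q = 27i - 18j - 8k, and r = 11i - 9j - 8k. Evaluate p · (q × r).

-1565

q × r:
i: (-18)·(-8) - (-8)·(-9) = 144 - 72 = 72
j: (-8)·11 - 27·(-8) = -88 - (-216) = 128
k: 27·(-9) - (-18)·11 = -243 - (-198) = -45
q × r = (72, 128, -45)
p · (q × r) = (-8)·72 + (-13)·128 + (-15)·(-45) = -576 - 1664 + 675 = -1565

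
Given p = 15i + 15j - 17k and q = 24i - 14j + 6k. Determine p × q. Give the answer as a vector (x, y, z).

i: 15·6 - (-17)·(-14) = 90 - 238 = -148
j: (-17)·24 - 15·6 = -408 - 90 = -498
k: 15·(-14) - 15·24 = -210 - 360 = -570
p × q = (-148, -498, -570)

(-148, -498, -570)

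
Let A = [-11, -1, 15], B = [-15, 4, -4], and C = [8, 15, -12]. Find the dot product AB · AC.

517

AB = B − A = (-4, 5, -19)
AC = C − A = (19, 16, -27)
AB · AC = (-4)·19 + 5·16 + (-19)·(-27) = -76 + 80 + 513 = 517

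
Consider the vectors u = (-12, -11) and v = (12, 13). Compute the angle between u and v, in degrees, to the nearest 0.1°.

175.2

u · v = (-12)·12 + (-11)·13 = -144 - 143 = -287
|u|² = 144 + 121 = 265,  |u| = √265 ≈ 16.278821
|v|² = 144 + 169 = 313,  |v| = √313 ≈ 17.691806
cos θ = -287 / (16.278821 · 17.691806) ≈ -0.99652
θ = arccos(-0.99652) ≈ 175.2°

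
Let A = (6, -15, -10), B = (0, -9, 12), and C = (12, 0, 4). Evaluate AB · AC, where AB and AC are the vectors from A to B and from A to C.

362

AB = B − A = (-6, 6, 22)
AC = C − A = (6, 15, 14)
AB · AC = (-6)·6 + 6·15 + 22·14 = -36 + 90 + 308 = 362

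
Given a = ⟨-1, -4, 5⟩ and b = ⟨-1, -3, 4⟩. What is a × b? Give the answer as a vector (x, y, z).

(-1, -1, -1)

i: (-4)·4 - 5·(-3) = -16 - (-15) = -1
j: 5·(-1) - (-1)·4 = -5 - (-4) = -1
k: (-1)·(-3) - (-4)·(-1) = 3 - 4 = -1
a × b = (-1, -1, -1)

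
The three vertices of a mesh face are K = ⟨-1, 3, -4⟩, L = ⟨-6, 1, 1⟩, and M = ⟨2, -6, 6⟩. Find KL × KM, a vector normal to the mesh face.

KL = (-5, -2, 5)
KM = (3, -9, 10)
i: (-2)·10 - 5·(-9) = -20 - (-45) = 25
j: 5·3 - (-5)·10 = 15 - (-50) = 65
k: (-5)·(-9) - (-2)·3 = 45 - (-6) = 51
KL × KM = (25, 65, 51)

(25, 65, 51)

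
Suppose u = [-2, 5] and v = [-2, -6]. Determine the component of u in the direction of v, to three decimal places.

u · v = (-2)·(-2) + 5·(-6) = 4 - 30 = -26
|v| = √(4 + 36) = √40 ≈ 6.3246
comp_v u = -26 / √40 ≈ -4.111

-4.111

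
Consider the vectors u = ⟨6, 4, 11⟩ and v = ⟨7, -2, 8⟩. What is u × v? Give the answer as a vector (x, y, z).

(54, 29, -40)

i: 4·8 - 11·(-2) = 32 - (-22) = 54
j: 11·7 - 6·8 = 77 - 48 = 29
k: 6·(-2) - 4·7 = -12 - 28 = -40
u × v = (54, 29, -40)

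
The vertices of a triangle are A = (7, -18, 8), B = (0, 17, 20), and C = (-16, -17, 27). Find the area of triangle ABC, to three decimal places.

520.495

AB = (-7, 35, 12),  AC = (-23, 1, 19)
i: 35·19 - 12·1 = 665 - 12 = 653
j: 12·(-23) - (-7)·19 = -276 - (-133) = -143
k: (-7)·1 - 35·(-23) = -7 - (-805) = 798
AB × AC = (653, -143, 798)
|AB × AC| = √1083662 ≈ 1040.9909
area = ½ · 1040.9909 ≈ 520.495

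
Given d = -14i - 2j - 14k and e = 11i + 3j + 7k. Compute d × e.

i: (-2)·7 - (-14)·3 = -14 - (-42) = 28
j: (-14)·11 - (-14)·7 = -154 - (-98) = -56
k: (-14)·3 - (-2)·11 = -42 - (-22) = -20
d × e = (28, -56, -20)

(28, -56, -20)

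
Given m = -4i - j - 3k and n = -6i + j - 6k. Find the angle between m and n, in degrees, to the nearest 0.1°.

19.8

m · n = (-4)·(-6) + (-1)·1 + (-3)·(-6) = 24 - 1 + 18 = 41
|m|² = 16 + 1 + 9 = 26,  |m| = √26 ≈ 5.099020
|n|² = 36 + 1 + 36 = 73,  |n| = √73 ≈ 8.544004
cos θ = 41 / (5.099020 · 8.544004) ≈ 0.94110
θ = arccos(0.94110) ≈ 19.8°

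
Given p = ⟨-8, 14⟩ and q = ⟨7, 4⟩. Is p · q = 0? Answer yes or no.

p · q = (-8)·7 + 14·4 = -56 + 56 = 0
Zero, so the vectors are orthogonal.

yes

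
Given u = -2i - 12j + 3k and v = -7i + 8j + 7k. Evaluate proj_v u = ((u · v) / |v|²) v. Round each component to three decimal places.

u · v = (-2)·(-7) + (-12)·8 + 3·7 = 14 - 96 + 21 = -61
|v|² = 49 + 64 + 49 = 162
proj_v u = (-61/162) · (-7, 8, 7) ≈ (2.636, -3.012, -2.636)

(2.636, -3.012, -2.636)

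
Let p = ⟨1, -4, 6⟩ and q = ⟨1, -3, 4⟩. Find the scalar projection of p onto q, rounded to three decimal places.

7.256

p · q = 1·1 + (-4)·(-3) + 6·4 = 1 + 12 + 24 = 37
|q| = √(1 + 9 + 16) = √26 ≈ 5.0990
comp_q p = 37 / √26 ≈ 7.256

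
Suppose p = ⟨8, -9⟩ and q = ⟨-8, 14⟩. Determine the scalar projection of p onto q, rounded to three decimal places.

-11.783

p · q = 8·(-8) + (-9)·14 = -64 - 126 = -190
|q| = √(64 + 196) = √260 ≈ 16.1245
comp_q p = -190 / √260 ≈ -11.783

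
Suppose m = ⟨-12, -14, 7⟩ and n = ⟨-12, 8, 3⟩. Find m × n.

i: (-14)·3 - 7·8 = -42 - 56 = -98
j: 7·(-12) - (-12)·3 = -84 - (-36) = -48
k: (-12)·8 - (-14)·(-12) = -96 - 168 = -264
m × n = (-98, -48, -264)

(-98, -48, -264)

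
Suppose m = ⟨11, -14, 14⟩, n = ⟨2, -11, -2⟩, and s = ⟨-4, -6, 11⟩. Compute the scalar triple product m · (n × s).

-2051

n × s:
i: (-11)·11 - (-2)·(-6) = -121 - 12 = -133
j: (-2)·(-4) - 2·11 = 8 - 22 = -14
k: 2·(-6) - (-11)·(-4) = -12 - 44 = -56
n × s = (-133, -14, -56)
m · (n × s) = 11·(-133) + (-14)·(-14) + 14·(-56) = -1463 + 196 - 784 = -2051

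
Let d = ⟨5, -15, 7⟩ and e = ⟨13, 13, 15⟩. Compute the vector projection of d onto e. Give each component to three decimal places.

(-0.577, -0.577, -0.666)

d · e = 5·13 + (-15)·13 + 7·15 = 65 - 195 + 105 = -25
|e|² = 169 + 169 + 225 = 563
proj_e d = (-25/563) · (13, 13, 15) ≈ (-0.577, -0.577, -0.666)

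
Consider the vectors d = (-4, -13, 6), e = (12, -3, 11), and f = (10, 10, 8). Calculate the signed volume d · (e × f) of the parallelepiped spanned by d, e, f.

e × f:
i: (-3)·8 - 11·10 = -24 - 110 = -134
j: 11·10 - 12·8 = 110 - 96 = 14
k: 12·10 - (-3)·10 = 120 - (-30) = 150
e × f = (-134, 14, 150)
d · (e × f) = (-4)·(-134) + (-13)·14 + 6·150 = 536 - 182 + 900 = 1254

1254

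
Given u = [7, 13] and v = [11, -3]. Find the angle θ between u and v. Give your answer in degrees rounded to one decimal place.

u · v = 7·11 + 13·(-3) = 77 - 39 = 38
|u|² = 49 + 169 = 218,  |u| = √218 ≈ 14.764823
|v|² = 121 + 9 = 130,  |v| = √130 ≈ 11.401754
cos θ = 38 / (14.764823 · 11.401754) ≈ 0.22573
θ = arccos(0.22573) ≈ 77.0°

77.0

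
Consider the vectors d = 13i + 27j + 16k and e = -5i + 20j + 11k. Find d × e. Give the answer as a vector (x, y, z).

(-23, -223, 395)

i: 27·11 - 16·20 = 297 - 320 = -23
j: 16·(-5) - 13·11 = -80 - 143 = -223
k: 13·20 - 27·(-5) = 260 - (-135) = 395
d × e = (-23, -223, 395)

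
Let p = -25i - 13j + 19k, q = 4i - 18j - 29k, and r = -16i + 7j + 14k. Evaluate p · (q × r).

q × r:
i: (-18)·14 - (-29)·7 = -252 - (-203) = -49
j: (-29)·(-16) - 4·14 = 464 - 56 = 408
k: 4·7 - (-18)·(-16) = 28 - 288 = -260
q × r = (-49, 408, -260)
p · (q × r) = (-25)·(-49) + (-13)·408 + 19·(-260) = 1225 - 5304 - 4940 = -9019

-9019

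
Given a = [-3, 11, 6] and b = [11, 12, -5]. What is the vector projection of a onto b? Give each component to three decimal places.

(2.617, 2.855, -1.190)

a · b = (-3)·11 + 11·12 + 6·(-5) = -33 + 132 - 30 = 69
|b|² = 121 + 144 + 25 = 290
proj_b a = (69/290) · (11, 12, -5) ≈ (2.617, 2.855, -1.190)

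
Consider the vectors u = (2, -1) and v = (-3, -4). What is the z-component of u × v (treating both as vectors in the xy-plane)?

2·(-4) - (-1)·(-3) = -8 - 3 = -11

-11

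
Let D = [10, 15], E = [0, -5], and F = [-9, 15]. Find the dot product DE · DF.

190

DE = E − D = (-10, -20)
DF = F − D = (-19, 0)
DE · DF = (-10)·(-19) + (-20)·0 = 190 + 0 = 190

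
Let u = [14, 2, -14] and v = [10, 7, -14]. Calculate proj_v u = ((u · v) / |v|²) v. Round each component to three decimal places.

u · v = 14·10 + 2·7 + (-14)·(-14) = 140 + 14 + 196 = 350
|v|² = 100 + 49 + 196 = 345
proj_v u = (350/345) · (10, 7, -14) ≈ (10.145, 7.101, -14.203)

(10.145, 7.101, -14.203)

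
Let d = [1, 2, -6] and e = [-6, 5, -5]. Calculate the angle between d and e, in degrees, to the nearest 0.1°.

55.1

d · e = 1·(-6) + 2·5 + (-6)·(-5) = -6 + 10 + 30 = 34
|d|² = 1 + 4 + 36 = 41,  |d| = √41 ≈ 6.403124
|e|² = 36 + 25 + 25 = 86,  |e| = √86 ≈ 9.273618
cos θ = 34 / (6.403124 · 9.273618) ≈ 0.57258
θ = arccos(0.57258) ≈ 55.1°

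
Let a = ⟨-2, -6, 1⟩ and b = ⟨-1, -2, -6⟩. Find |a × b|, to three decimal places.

i: (-6)·(-6) - 1·(-2) = 36 - (-2) = 38
j: 1·(-1) - (-2)·(-6) = -1 - 12 = -13
k: (-2)·(-2) - (-6)·(-1) = 4 - 6 = -2
a × b = (38, -13, -2)
|a × b| = √(38² + (-13)² + (-2)²) = √1617 ≈ 40.2119

40.212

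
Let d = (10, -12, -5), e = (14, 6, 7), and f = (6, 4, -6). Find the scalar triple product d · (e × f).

e × f:
i: 6·(-6) - 7·4 = -36 - 28 = -64
j: 7·6 - 14·(-6) = 42 - (-84) = 126
k: 14·4 - 6·6 = 56 - 36 = 20
e × f = (-64, 126, 20)
d · (e × f) = 10·(-64) + (-12)·126 + (-5)·20 = -640 - 1512 - 100 = -2252

-2252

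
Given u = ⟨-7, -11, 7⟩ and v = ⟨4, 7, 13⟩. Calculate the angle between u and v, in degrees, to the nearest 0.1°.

u · v = (-7)·4 + (-11)·7 + 7·13 = -28 - 77 + 91 = -14
|u|² = 49 + 121 + 49 = 219,  |u| = √219 ≈ 14.798649
|v|² = 16 + 49 + 169 = 234,  |v| = √234 ≈ 15.297059
cos θ = -14 / (14.798649 · 15.297059) ≈ -0.06184
θ = arccos(-0.06184) ≈ 93.5°

93.5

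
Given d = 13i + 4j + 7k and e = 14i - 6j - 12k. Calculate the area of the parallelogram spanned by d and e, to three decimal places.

i: 4·(-12) - 7·(-6) = -48 - (-42) = -6
j: 7·14 - 13·(-12) = 98 - (-156) = 254
k: 13·(-6) - 4·14 = -78 - 56 = -134
d × e = (-6, 254, -134)
|d × e| = √((-6)² + 254² + (-134)²) = √82508 ≈ 287.2421

287.242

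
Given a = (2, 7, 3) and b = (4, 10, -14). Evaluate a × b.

(-128, 40, -8)

i: 7·(-14) - 3·10 = -98 - 30 = -128
j: 3·4 - 2·(-14) = 12 - (-28) = 40
k: 2·10 - 7·4 = 20 - 28 = -8
a × b = (-128, 40, -8)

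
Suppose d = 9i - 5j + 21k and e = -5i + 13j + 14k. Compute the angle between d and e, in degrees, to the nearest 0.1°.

d · e = 9·(-5) + (-5)·13 + 21·14 = -45 - 65 + 294 = 184
|d|² = 81 + 25 + 441 = 547,  |d| = √547 ≈ 23.388031
|e|² = 25 + 169 + 196 = 390,  |e| = √390 ≈ 19.748418
cos θ = 184 / (23.388031 · 19.748418) ≈ 0.39837
θ = arccos(0.39837) ≈ 66.5°

66.5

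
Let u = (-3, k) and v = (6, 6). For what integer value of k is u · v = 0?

3

u · v = (-3)·6 + k·6 = -18 + 6k
Set equal to 0: 6k = 18, so k = 3.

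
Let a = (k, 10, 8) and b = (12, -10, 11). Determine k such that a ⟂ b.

a · b = k·12 + 10·(-10) + 8·11 = -12 + 12k
Set equal to 0: 12k = 12, so k = 1.

1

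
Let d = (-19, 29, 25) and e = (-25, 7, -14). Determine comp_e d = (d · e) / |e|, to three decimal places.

d · e = (-19)·(-25) + 29·7 + 25·(-14) = 475 + 203 - 350 = 328
|e| = √(625 + 49 + 196) = √870 ≈ 29.4958
comp_e d = 328 / √870 ≈ 11.120

11.120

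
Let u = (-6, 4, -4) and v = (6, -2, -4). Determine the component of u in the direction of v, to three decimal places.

-3.742

u · v = (-6)·6 + 4·(-2) + (-4)·(-4) = -36 - 8 + 16 = -28
|v| = √(36 + 4 + 16) = √56 ≈ 7.4833
comp_v u = -28 / √56 ≈ -3.742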